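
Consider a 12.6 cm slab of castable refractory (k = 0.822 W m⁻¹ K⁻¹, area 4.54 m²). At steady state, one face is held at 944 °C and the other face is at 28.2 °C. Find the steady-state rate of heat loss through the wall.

Q = kA·ΔT/L = 0.822 × 4.54 × |944 °C − 28.2 °C| / 0.126 = 27100 W

Q = 27.1 kW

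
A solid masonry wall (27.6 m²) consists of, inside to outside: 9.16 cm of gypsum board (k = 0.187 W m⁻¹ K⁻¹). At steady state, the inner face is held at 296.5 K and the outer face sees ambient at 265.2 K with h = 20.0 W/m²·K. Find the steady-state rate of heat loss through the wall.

Resistance network (inner→outer):
  R_gypsum board = L/(kA) = 0.0916/(0.187·27.6) = 0.01775 K/W
  R_conv,out = 1/(hA) = 1/(20.0·27.6) = 0.001812 K/W
ΣR = 0.01775 + 0.001812 = 0.01956 K/W
Q = ΔT/ΣR = (296.5 K − 265.2 K)/0.01956 = 1600 W

Q = 1600 W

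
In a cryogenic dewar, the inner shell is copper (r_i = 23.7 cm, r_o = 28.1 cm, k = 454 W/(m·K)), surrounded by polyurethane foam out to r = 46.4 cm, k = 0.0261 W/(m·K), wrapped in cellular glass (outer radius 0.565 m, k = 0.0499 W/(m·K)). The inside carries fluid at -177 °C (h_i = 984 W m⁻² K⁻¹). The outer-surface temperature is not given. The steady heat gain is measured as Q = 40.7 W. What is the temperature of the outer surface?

T_out = 22.2 °C

Sum the resistances:
  R_conv,in = 1/(4πr²h) = 1/(4π·0.237²·984) = 0.001440 K/W
  R_copper = (1/0.237 − 1/0.281)/(4πk) = 0.6607/(4π·454) = 1.158×10^-4 K/W
  R_polyurethane foam = (1/0.281 − 1/0.464)/(4πk) = 1.404/(4π·0.0261) = 4.279 K/W
  R_cellular glass = (1/0.464 − 1/0.565)/(4πk) = 0.3853/(4π·0.0499) = 0.6144 K/W
ΣR = 4.895 K/W
ΔT = Q·ΣR = 40.7 × 4.895 = 199.2 K
Heat flows inward, so T_out = T_in + ΔT = -177 + 199.2 = 22.2 °C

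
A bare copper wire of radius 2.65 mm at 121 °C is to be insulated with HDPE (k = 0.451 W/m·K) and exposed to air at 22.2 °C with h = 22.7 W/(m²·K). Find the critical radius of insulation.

r_cr = 1.99 cm

For a cylinder, r_cr = k_ins/h = 0.451/22.7 = 0.0199 m = 1.99 cm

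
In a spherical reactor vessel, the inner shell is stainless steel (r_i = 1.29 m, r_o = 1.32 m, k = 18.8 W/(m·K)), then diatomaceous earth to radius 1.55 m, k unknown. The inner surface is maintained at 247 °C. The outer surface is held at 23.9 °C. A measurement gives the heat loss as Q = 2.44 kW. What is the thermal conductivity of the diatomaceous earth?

ΣR = ΔT/Q = |247 − 23.9|/2440 = 0.09143 K/W
Known resistances:
  R_stainless steel = (1/1.29 − 1/1.32)/(4πk) = 0.01762/(4π·18.8) = 7.457×10^-5 K/W
R_diatomaceous earth = ΣR − ΣR_known = 0.09143 − 7.457×10^-5 = 0.09136 K/W
(1/r₁−1/r₂)/(4πk) = 0.09136 ⇒ k = 0.1124/(4π·0.09136) = 0.0979 W/m·K

k = 0.0979 W/m·K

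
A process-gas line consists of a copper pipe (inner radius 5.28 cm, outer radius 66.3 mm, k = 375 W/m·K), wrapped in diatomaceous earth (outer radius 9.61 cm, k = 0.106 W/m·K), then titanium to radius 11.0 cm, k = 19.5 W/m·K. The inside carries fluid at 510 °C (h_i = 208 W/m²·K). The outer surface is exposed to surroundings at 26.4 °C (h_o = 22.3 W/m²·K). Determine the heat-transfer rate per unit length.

Q' = 758 W/m

Treat each layer as a resistance in series:
  R'_conv,in = 1/(2πr h) = 1/(2π·0.0528·208) = 0.01449 m·K/W
  R'_copper = ln(0.0663/0.0528)/(2πk) = 0.2277/(2π·375) = 9.663×10^-5 m·K/W
  R'_diatomaceous earth = ln(0.0961/0.0663)/(2πk) = 0.3712/(2π·0.106) = 0.5573 m·K/W
  R'_titanium = ln(0.110/0.0961)/(2πk) = 0.1351/(2π·19.5) = 0.001103 m·K/W
  R'_conv,out = 1/(2πr h) = 1/(2π·0.110·22.3) = 0.06488 m·K/W
ΣR = 0.01449 + 9.663×10^-5 + 0.5573 + 0.001103 + 0.06488 = 0.6379 m·K/W
Q' = ΔT/ΣR = (510 °C − 26.4 °C)/0.6379 = 758 W/m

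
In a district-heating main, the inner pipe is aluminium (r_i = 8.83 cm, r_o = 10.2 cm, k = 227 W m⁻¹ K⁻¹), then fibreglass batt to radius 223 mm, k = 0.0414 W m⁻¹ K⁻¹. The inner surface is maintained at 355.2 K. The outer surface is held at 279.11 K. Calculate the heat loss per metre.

Resistance network (inner→outer):
  R'_aluminium = ln(0.102/0.0883)/(2πk) = 0.1442/(2π·227) = 1.011×10^-4 m·K/W
  R'_fibreglass batt = ln(0.223/0.102)/(2πk) = 0.7822/(2π·0.0414) = 3.007 m·K/W
ΣR = 1.011×10^-4 + 3.007 = 3.007 m·K/W
Q' = ΔT/ΣR = (355.2 K − 279.11 K)/3.007 = 25.3 W/m

Q' = 25.3 W/m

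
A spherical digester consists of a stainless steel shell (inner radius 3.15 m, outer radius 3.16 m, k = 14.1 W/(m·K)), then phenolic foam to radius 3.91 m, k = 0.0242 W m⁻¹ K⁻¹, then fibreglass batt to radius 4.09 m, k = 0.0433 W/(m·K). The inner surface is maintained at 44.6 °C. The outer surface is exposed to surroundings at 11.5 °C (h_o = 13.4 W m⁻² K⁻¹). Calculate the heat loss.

Series thermal resistances, inner to outer:
  R_stainless steel = (1/3.15 − 1/3.16)/(4πk) = 0.001005/(4π·14.1) = 5.670×10^-6 K/W
  R_phenolic foam = (1/3.16 − 1/3.91)/(4πk) = 0.06070/(4π·0.0242) = 0.1996 K/W
  R_fibreglass batt = (1/3.91 − 1/4.09)/(4πk) = 0.01126/(4π·0.0433) = 0.02069 K/W
  R_conv,out = 1/(4πr²h) = 1/(4π·4.09²·13.4) = 3.550×10^-4 K/W
ΣR = 5.670×10^-6 + 0.1996 + 0.02069 + 3.550×10^-4 = 0.2207 K/W
Q = ΔT/ΣR = (44.6 °C − 11.5 °C)/0.2207 = 150 W

Q = 150 W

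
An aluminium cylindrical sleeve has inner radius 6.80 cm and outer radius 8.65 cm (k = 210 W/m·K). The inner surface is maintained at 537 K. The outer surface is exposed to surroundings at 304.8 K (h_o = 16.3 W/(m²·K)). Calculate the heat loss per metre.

Q' = 2.05 kW/m

Series thermal resistances, inner to outer:
  R'_aluminium = ln(0.0865/0.0680)/(2πk) = 0.2406/(2π·210) = 1.824×10^-4 m·K/W
  R'_conv,out = 1/(2πr h) = 1/(2π·0.0865·16.3) = 0.1129 m·K/W
ΣR = 1.824×10^-4 + 0.1129 = 0.1131 m·K/W
Q' = ΔT/ΣR = (537 K − 304.8 K)/0.1131 = 2050 W/m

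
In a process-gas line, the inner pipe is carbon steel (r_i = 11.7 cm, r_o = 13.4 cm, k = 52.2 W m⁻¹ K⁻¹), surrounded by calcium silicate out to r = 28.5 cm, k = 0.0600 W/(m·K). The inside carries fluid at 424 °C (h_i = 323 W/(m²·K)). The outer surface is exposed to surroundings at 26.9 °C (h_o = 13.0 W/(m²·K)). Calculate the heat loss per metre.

Treat each layer as a resistance in series:
  R'_conv,in = 1/(2πr h) = 1/(2π·0.117·323) = 0.004211 m·K/W
  R'_carbon steel = ln(0.134/0.117)/(2πk) = 0.1357/(2π·52.2) = 4.136×10^-4 m·K/W
  R'_calcium silicate = ln(0.285/0.134)/(2πk) = 0.7546/(2π·0.0600) = 2.002 m·K/W
  R'_conv,out = 1/(2πr h) = 1/(2π·0.285·13.0) = 0.04296 m·K/W
ΣR = 0.004211 + 4.136×10^-4 + 2.002 + 0.04296 = 2.050 m·K/W
Q' = ΔT/ΣR = (424 °C − 26.9 °C)/2.050 = 194 W/m

Q' = 194 W/m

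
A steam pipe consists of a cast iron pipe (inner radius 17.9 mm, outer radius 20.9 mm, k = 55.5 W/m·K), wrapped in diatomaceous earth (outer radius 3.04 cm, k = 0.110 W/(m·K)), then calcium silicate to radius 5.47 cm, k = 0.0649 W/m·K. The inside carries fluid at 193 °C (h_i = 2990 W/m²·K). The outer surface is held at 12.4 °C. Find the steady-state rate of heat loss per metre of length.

Treat each layer as a resistance in series:
  R'_conv,in = 1/(2πr h) = 1/(2π·0.0179·2990) = 0.002974 m·K/W
  R'_cast iron = ln(0.0209/0.0179)/(2πk) = 0.1549/(2π·55.5) = 4.443×10^-4 m·K/W
  R'_diatomaceous earth = ln(0.0304/0.0209)/(2πk) = 0.3747/(2π·0.110) = 0.5421 m·K/W
  R'_calcium silicate = ln(0.0547/0.0304)/(2πk) = 0.5874/(2π·0.0649) = 1.441 m·K/W
ΣR = 0.002974 + 4.443×10^-4 + 0.5421 + 1.441 = 1.987 m·K/W
Q' = ΔT/ΣR = (193 °C − 12.4 °C)/1.987 = 90.9 W/m

Q' = 90.9 W/m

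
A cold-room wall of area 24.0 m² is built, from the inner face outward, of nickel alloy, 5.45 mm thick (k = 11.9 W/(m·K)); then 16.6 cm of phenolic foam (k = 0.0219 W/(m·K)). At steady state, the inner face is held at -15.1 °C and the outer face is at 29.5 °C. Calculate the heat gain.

Q = 141 W

Treat each layer as a resistance in series:
  R_nickel alloy = L/(kA) = 0.00545/(11.9·24.0) = 1.908×10^-5 K/W
  R_phenolic foam = L/(kA) = 0.166/(0.0219·24.0) = 0.3158 K/W
ΣR = 1.908×10^-5 + 0.3158 = 0.3158 K/W
Q = ΔT/ΣR = (-15.1 °C − 29.5 °C)/0.3158 = -141 W
(Negative Q ⇒ heat flows inward; heat gain = 141 W.)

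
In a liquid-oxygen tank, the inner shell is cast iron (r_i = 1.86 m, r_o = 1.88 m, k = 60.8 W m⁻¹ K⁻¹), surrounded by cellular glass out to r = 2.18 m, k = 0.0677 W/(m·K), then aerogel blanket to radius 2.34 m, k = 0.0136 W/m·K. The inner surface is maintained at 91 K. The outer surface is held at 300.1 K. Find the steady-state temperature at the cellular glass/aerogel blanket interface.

T = 158 K

Resistance network (inner→outer):
  R_cast iron = (1/1.86 − 1/1.88)/(4πk) = 0.005720/(4π·60.8) = 7.486×10^-6 K/W
  R_cellular glass = (1/1.88 − 1/2.18)/(4πk) = 0.07320/(4π·0.0677) = 0.08604 K/W
  R_aerogel blanket = (1/2.18 − 1/2.34)/(4πk) = 0.03137/(4π·0.0136) = 0.1835 K/W
ΣR = 7.486×10^-6 + 0.08604 + 0.1835 = 0.2695 K/W
Q = ΔT/ΣR = (91 K − 300.1 K)/0.2695 = -775.9 W
From the inner boundary to the cellular glass/aerogel blanket interface, ΣR_partial = 0.08605 K/W.
T_interface = T_in − Q·ΣR_partial = 91 K − (-775.9)(0.08605) = 158 K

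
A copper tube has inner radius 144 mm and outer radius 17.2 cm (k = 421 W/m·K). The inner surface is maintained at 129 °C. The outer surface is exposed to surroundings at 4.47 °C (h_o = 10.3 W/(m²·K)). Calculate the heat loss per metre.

Q' = 1390 W/m

Series thermal resistances, inner to outer:
  R'_copper = ln(0.172/0.144)/(2πk) = 0.1777/(2π·421) = 6.717×10^-5 m·K/W
  R'_conv,out = 1/(2πr h) = 1/(2π·0.172·10.3) = 0.08984 m·K/W
ΣR = 6.717×10^-5 + 0.08984 = 0.08991 m·K/W
Q' = ΔT/ΣR = (129 °C − 4.47 °C)/0.08991 = 1390 W/m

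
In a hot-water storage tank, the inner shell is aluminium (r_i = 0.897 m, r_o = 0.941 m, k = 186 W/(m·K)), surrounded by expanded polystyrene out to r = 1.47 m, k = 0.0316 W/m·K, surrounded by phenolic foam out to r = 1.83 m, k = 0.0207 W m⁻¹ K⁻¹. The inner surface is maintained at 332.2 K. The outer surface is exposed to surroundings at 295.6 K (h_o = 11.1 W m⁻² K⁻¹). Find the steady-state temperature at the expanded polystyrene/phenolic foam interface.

Treat each layer as a resistance in series:
  R_aluminium = (1/0.897 − 1/0.941)/(4πk) = 0.05213/(4π·186) = 2.230×10^-5 K/W
  R_expanded polystyrene = (1/0.941 − 1/1.47)/(4πk) = 0.3824/(4π·0.0316) = 0.9631 K/W
  R_phenolic foam = (1/1.47 − 1/1.83)/(4πk) = 0.1338/(4π·0.0207) = 0.5145 K/W
  R_conv,out = 1/(4πr²h) = 1/(4π·1.83²·11.1) = 0.002141 K/W
ΣR = 2.230×10^-5 + 0.9631 + 0.5145 + 0.002141 = 1.480 K/W
Q = ΔT/ΣR = (332.2 K − 295.6 K)/1.480 = 24.73 W
From the inner boundary to the expanded polystyrene/phenolic foam interface, ΣR_partial = 0.9631 K/W.
T_interface = T_in − Q·ΣR_partial = 332.2 K − (24.73)(0.9631) = 308.4 K

T = 308.4 K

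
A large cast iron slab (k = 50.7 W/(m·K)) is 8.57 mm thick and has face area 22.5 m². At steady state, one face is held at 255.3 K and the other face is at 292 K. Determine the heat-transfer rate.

Q = 4890 kW

Q = kA·ΔT/L = 50.7 × 22.5 × |255.3 K − 292 K| / 0.00857 = 4.89×10^6 W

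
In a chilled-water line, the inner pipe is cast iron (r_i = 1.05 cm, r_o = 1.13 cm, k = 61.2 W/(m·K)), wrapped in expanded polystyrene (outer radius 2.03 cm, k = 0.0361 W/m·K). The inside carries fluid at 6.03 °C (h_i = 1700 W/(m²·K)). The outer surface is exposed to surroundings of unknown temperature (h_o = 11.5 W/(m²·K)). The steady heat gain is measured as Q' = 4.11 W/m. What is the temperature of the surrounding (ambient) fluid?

Series resistances:
  R'_conv,in = 1/(2πr h) = 1/(2π·0.0105·1700) = 0.008916 m·K/W
  R'_cast iron = ln(0.0113/0.0105)/(2πk) = 0.07343/(2π·61.2) = 1.910×10^-4 m·K/W
  R'_expanded polystyrene = ln(0.0203/0.0113)/(2πk) = 0.5858/(2π·0.0361) = 2.583 m·K/W
  R'_conv,out = 1/(2πr h) = 1/(2π·0.0203·11.5) = 0.6818 m·K/W
ΣR = 3.274 m·K/W
ΔT = Q'·ΣR = 4.11 × 3.274 = 13.46 K
Heat flows inward, so T_out = T_in + ΔT = 6.03 + 13.46 = 19.5 °C

T_out = 19.5 °C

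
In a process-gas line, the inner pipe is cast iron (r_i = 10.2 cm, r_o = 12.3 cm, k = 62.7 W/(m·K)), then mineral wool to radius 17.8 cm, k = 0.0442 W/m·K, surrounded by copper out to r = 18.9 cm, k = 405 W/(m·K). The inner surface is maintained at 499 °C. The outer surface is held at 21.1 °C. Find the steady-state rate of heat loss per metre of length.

Q' = 359 W/m

Treat each layer as a resistance in series:
  R'_cast iron = ln(0.123/0.102)/(2πk) = 0.1872/(2π·62.7) = 4.752×10^-4 m·K/W
  R'_mineral wool = ln(0.178/0.123)/(2πk) = 0.3696/(2π·0.0442) = 1.331 m·K/W
  R'_copper = ln(0.189/0.178)/(2πk) = 0.05996/(2π·405) = 2.356×10^-5 m·K/W
ΣR = 4.752×10^-4 + 1.331 + 2.356×10^-5 = 1.331 m·K/W
Q' = ΔT/ΣR = (499 °C − 21.1 °C)/1.331 = 359 W/m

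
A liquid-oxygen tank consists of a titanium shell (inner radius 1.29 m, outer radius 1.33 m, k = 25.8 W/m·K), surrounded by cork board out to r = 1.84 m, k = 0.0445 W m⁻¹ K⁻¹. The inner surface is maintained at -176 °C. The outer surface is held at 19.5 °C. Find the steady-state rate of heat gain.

Q = 524 W

Series thermal resistances, inner to outer:
  R_titanium = (1/1.29 − 1/1.33)/(4πk) = 0.02331/(4π·25.8) = 7.191×10^-5 K/W
  R_cork board = (1/1.33 − 1/1.84)/(4πk) = 0.2084/(4π·0.0445) = 0.3727 K/W
ΣR = 7.191×10^-5 + 0.3727 = 0.3728 K/W
Q = ΔT/ΣR = (-176 °C − 19.5 °C)/0.3728 = -524 W
(Negative Q ⇒ heat flows inward; heat gain = 524 W.)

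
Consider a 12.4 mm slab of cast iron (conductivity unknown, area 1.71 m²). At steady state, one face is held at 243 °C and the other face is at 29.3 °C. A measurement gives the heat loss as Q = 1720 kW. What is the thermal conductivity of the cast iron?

k = 58.4 W/m·K

ΣR = ΔT/Q = |243 − 29.3|/1.72×10^6 = 1.242×10^-4 K/W
L/(kA) = 1.242×10^-4 ⇒ k = 0.0124/(1.242×10^-4·1.71) = 58.4 W/m·K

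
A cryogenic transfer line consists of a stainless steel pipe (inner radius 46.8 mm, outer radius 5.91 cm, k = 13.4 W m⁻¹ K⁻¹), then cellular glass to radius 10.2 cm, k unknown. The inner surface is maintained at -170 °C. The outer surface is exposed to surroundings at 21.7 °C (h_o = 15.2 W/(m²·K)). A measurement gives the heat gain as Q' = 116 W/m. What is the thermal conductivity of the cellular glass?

k = 0.0561 W/m·K

ΣR = ΔT/Q' = |-170 − 21.7|/116 = 1.653 m·K/W
Known resistances:
  R'_stainless steel = ln(0.0591/0.0468)/(2πk) = 0.2333/(2π·13.4) = 0.002772 m·K/W
  R'_conv,out = 1/(2πr h) = 1/(2π·0.102·15.2) = 0.1027 m·K/W
R_cellular glass = ΣR − ΣR_known = 1.653 − 0.1055 = 1.548 m·K/W
ln(r₂/r₁)/(2πk) = 1.548 ⇒ k = 0.5457/(2π·1.548) = 0.0561 W/m·K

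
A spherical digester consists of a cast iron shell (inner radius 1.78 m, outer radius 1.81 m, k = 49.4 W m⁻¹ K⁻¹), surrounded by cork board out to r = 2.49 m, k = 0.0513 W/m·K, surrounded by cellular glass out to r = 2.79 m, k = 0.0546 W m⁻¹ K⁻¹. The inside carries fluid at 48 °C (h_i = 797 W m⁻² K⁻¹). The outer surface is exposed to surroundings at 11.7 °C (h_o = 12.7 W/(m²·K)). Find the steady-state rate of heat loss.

Q = 122 W

Resistance network (inner→outer):
  R_conv,in = 1/(4πr²h) = 1/(4π·1.78²·797) = 3.151×10^-5 K/W
  R_cast iron = (1/1.78 − 1/1.81)/(4πk) = 0.009312/(4π·49.4) = 1.500×10^-5 K/W
  R_cork board = (1/1.81 − 1/2.49)/(4πk) = 0.1509/(4π·0.0513) = 0.2340 K/W
  R_cellular glass = (1/2.49 − 1/2.79)/(4πk) = 0.04318/(4π·0.0546) = 0.06294 K/W
  R_conv,out = 1/(4πr²h) = 1/(4π·2.79²·12.7) = 8.050×10^-4 K/W
ΣR = 3.151×10^-5 + 1.500×10^-5 + 0.2340 + 0.06294 + 8.050×10^-4 = 0.2978 K/W
Q = ΔT/ΣR = (48 °C − 11.7 °C)/0.2978 = 122 W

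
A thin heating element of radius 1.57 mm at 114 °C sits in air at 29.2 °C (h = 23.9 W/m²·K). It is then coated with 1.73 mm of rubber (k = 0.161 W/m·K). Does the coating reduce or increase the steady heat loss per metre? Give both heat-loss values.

increases: 20.0 → 30.8 W/m

Critical radius for a cylinder: r_cr = k/h = 0.00674 m = 0.674 cm.
Outer radius after coating: r₂ = 0.00157 + 0.00173 = 0.00330 m.
Since r₁ < r_cr and r₂ ≤ r_cr, the coating moves toward the maximum at r_cr — heat loss rises.
Bare: R = 1/(2πr₁h) = 4.242 m·K/W; Q = 84.8/4.242 = 20.0 W/m.
Coated: R = R_cond + R_conv = 2.752 m·K/W; Q = 84.8/2.752 = 30.8 W/m.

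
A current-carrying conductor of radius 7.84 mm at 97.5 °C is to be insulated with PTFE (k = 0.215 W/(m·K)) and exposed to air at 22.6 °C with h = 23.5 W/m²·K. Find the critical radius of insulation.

For a cylinder, r_cr = k_ins/h = 0.215/23.5 = 0.00915 m = 0.915 cm

r_cr = 0.915 cm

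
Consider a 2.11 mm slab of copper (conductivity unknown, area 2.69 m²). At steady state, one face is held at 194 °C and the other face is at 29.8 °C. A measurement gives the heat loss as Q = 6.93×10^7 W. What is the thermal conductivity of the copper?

k = 331 W/m·K

ΣR = ΔT/Q = |194 − 29.8|/6.93×10^7 = 2.369×10^-6 K/W
L/(kA) = 2.369×10^-6 ⇒ k = 0.00211/(2.369×10^-6·2.69) = 331 W/m·K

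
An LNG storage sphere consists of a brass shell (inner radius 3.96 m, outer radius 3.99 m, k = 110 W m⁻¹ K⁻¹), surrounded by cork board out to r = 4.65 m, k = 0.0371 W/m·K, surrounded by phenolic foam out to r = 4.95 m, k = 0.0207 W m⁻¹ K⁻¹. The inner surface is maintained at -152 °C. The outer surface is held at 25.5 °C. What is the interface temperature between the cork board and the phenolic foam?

T = -44.9 °C

Resistance network (inner→outer):
  R_brass = (1/3.96 − 1/3.99)/(4πk) = 0.001899/(4π·110) = 1.374×10^-6 K/W
  R_cork board = (1/3.99 − 1/4.65)/(4πk) = 0.03557/(4π·0.0371) = 0.07630 K/W
  R_phenolic foam = (1/4.65 − 1/4.95)/(4πk) = 0.01303/(4π·0.0207) = 0.05011 K/W
ΣR = 1.374×10^-6 + 0.07630 + 0.05011 = 0.1264 K/W
Q = ΔT/ΣR = (-152 °C − 25.5 °C)/0.1264 = -1404 W
From the inner boundary to the cork board/phenolic foam interface, ΣR_partial = 0.07630 K/W.
T_interface = T_in − Q·ΣR_partial = -152 °C − (-1404)(0.07630) = -44.9 °C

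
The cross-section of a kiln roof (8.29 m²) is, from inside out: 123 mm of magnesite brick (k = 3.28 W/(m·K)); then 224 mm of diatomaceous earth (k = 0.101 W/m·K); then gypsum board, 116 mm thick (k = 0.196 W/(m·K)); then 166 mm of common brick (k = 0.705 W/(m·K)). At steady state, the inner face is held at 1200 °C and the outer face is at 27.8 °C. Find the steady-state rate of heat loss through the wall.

Treat each layer as a resistance in series:
  R_magnesite brick = L/(kA) = 0.123/(3.28·8.29) = 0.004524 K/W
  R_diatomaceous earth = L/(kA) = 0.224/(0.101·8.29) = 0.2675 K/W
  R_gypsum board = L/(kA) = 0.116/(0.196·8.29) = 0.07139 K/W
  R_common brick = L/(kA) = 0.166/(0.705·8.29) = 0.02840 K/W
ΣR = 0.004524 + 0.2675 + 0.07139 + 0.02840 = 0.3718 K/W
Q = ΔT/ΣR = (1200 °C − 27.8 °C)/0.3718 = 3150 W

Q = 3.15 kW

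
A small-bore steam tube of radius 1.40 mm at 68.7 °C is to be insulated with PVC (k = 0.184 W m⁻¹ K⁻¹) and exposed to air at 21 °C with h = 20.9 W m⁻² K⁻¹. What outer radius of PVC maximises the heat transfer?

For a cylinder, r_cr = k_ins/h = 0.184/20.9 = 0.00880 m = 0.880 cm

r_cr = 0.880 cm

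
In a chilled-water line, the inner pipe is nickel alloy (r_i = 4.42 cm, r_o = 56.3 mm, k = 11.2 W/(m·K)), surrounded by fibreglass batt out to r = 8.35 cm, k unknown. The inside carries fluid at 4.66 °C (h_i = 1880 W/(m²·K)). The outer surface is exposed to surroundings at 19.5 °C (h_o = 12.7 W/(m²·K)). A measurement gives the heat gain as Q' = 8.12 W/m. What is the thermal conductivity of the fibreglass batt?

ΣR = ΔT/Q' = |4.66 − 19.5|/8.12 = 1.828 m·K/W
Known resistances:
  R'_conv,in = 1/(2πr h) = 1/(2π·0.0442·1880) = 0.001915 m·K/W
  R'_nickel alloy = ln(0.0563/0.0442)/(2πk) = 0.2420/(2π·11.2) = 0.003438 m·K/W
  R'_conv,out = 1/(2πr h) = 1/(2π·0.0835·12.7) = 0.1501 m·K/W
R_fibreglass batt = ΣR − ΣR_known = 1.828 − 0.1555 = 1.673 m·K/W
ln(r₂/r₁)/(2πk) = 1.673 ⇒ k = 0.3942/(2π·1.673) = 0.0375 W/m·K

k = 0.0375 W/m·K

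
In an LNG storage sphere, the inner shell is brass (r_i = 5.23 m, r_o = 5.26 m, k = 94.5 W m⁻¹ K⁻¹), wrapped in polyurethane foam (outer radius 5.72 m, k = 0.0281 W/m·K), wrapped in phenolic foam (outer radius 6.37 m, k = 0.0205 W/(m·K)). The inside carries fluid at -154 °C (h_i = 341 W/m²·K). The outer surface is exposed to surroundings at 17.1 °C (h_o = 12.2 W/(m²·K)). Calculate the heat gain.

Series thermal resistances, inner to outer:
  R_conv,in = 1/(4πr²h) = 1/(4π·5.23²·341) = 8.532×10^-6 K/W
  R_brass = (1/5.23 − 1/5.26)/(4πk) = 0.001091/(4π·94.5) = 9.183×10^-7 K/W
  R_polyurethane foam = (1/5.26 − 1/5.72)/(4πk) = 0.01529/(4π·0.0281) = 0.04330 K/W
  R_phenolic foam = (1/5.72 − 1/6.37)/(4πk) = 0.01784/(4π·0.0205) = 0.06925 K/W
  R_conv,out = 1/(4πr²h) = 1/(4π·6.37²·12.2) = 1.608×10^-4 K/W
ΣR = 8.532×10^-6 + 9.183×10^-7 + 0.04330 + 0.06925 + 1.608×10^-4 = 0.1127 K/W
Q = ΔT/ΣR = (-154 °C − 17.1 °C)/0.1127 = -1520 W
(Negative Q ⇒ heat flows inward; heat gain = 1520 W.)

Q = 1520 W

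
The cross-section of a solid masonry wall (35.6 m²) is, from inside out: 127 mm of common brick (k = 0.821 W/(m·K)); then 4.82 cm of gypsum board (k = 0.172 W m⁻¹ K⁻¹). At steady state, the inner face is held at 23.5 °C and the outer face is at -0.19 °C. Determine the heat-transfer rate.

Treat each layer as a resistance in series:
  R_common brick = L/(kA) = 0.127/(0.821·35.6) = 0.004345 K/W
  R_gypsum board = L/(kA) = 0.0482/(0.172·35.6) = 0.007872 K/W
ΣR = 0.004345 + 0.007872 = 0.01222 K/W
Q = ΔT/ΣR = (23.5 °C − -0.19 °C)/0.01222 = 1940 W

Q = 1940 W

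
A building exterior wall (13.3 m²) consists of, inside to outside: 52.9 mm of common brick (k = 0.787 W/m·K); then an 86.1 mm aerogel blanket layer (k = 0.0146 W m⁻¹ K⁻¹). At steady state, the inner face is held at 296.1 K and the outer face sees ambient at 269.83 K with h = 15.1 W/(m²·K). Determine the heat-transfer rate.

Q = 57.9 W

Treat each layer as a resistance in series:
  R_common brick = L/(kA) = 0.0529/(0.787·13.3) = 0.005054 K/W
  R_aerogel blanket = L/(kA) = 0.0861/(0.0146·13.3) = 0.4434 K/W
  R_conv,out = 1/(hA) = 1/(15.1·13.3) = 0.004979 K/W
ΣR = 0.005054 + 0.4434 + 0.004979 = 0.4534 K/W
Q = ΔT/ΣR = (296.1 K − 269.83 K)/0.4534 = 57.9 W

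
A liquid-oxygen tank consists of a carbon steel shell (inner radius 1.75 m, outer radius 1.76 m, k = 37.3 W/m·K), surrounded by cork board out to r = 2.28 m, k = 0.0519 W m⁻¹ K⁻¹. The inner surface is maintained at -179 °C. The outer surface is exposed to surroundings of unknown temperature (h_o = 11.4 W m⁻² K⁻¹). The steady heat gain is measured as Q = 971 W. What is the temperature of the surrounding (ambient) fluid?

Series resistances:
  R_carbon steel = (1/1.75 − 1/1.76)/(4πk) = 0.003247/(4π·37.3) = 6.927×10^-6 K/W
  R_cork board = (1/1.76 − 1/2.28)/(4πk) = 0.1296/(4π·0.0519) = 0.1987 K/W
  R_conv,out = 1/(4πr²h) = 1/(4π·2.28²·11.4) = 0.001343 K/W
ΣR = 0.2000 K/W
ΔT = Q·ΣR = 971 × 0.2000 = 194.2 K
Heat flows inward, so T_out = T_in + ΔT = -179 + 194.2 = 15.2 °C

T_out = 15.2 °C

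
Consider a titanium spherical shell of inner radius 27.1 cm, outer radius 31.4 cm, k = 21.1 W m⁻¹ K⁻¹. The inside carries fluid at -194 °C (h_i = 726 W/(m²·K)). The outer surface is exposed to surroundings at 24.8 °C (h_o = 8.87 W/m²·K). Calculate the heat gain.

Q = 2320 W

Resistance network (inner→outer):
  R_conv,in = 1/(4πr²h) = 1/(4π·0.271²·726) = 0.001493 K/W
  R_titanium = (1/0.271 − 1/0.314)/(4πk) = 0.5053/(4π·21.1) = 0.001906 K/W
  R_conv,out = 1/(4πr²h) = 1/(4π·0.314²·8.87) = 0.09099 K/W
ΣR = 0.001493 + 0.001906 + 0.09099 = 0.09439 K/W
Q = ΔT/ΣR = (-194 °C − 24.8 °C)/0.09439 = -2320 W
(Negative Q ⇒ heat flows inward; heat gain = 2320 W.)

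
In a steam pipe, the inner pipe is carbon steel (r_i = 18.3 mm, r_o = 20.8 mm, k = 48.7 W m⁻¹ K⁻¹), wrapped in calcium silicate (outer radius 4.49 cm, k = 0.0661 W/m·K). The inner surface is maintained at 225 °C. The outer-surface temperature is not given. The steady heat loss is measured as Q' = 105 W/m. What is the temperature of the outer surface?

Series resistances:
  R'_carbon steel = ln(0.0208/0.0183)/(2πk) = 0.1281/(2π·48.7) = 4.185×10^-4 m·K/W
  R'_calcium silicate = ln(0.0449/0.0208)/(2πk) = 0.7695/(2π·0.0661) = 1.853 m·K/W
ΣR = 1.853 m·K/W
ΔT = Q'·ΣR = 105 × 1.853 = 194.6 K
Heat flows outward, so T_out = T_in − ΔT = 225 − 194.6 = 30.4 °C

T_out = 30.4 °C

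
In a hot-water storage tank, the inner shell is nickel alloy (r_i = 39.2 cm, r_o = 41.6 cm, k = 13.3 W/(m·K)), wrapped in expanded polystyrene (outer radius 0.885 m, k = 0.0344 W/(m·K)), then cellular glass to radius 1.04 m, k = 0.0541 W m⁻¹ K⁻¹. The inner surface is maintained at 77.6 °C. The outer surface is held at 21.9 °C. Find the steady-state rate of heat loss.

Treat each layer as a resistance in series:
  R_nickel alloy = (1/0.392 − 1/0.416)/(4πk) = 0.1472/(4π·13.3) = 8.806×10^-4 K/W
  R_expanded polystyrene = (1/0.416 − 1/0.885)/(4πk) = 1.274/(4π·0.0344) = 2.947 K/W
  R_cellular glass = (1/0.885 − 1/1.04)/(4πk) = 0.1684/(4π·0.0541) = 0.2477 K/W
ΣR = 8.806×10^-4 + 2.947 + 0.2477 = 3.196 K/W
Q = ΔT/ΣR = (77.6 °C − 21.9 °C)/3.196 = 17.4 W

Q = 17.4 W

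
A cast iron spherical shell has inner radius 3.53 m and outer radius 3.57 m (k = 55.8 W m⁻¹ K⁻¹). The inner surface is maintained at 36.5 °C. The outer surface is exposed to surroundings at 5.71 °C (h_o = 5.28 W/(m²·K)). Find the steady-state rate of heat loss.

Series thermal resistances, inner to outer:
  R_cast iron = (1/3.53 − 1/3.57)/(4πk) = 0.003174/(4π·55.8) = 4.527×10^-6 K/W
  R_conv,out = 1/(4πr²h) = 1/(4π·3.57²·5.28) = 0.001183 K/W
ΣR = 4.527×10^-6 + 0.001183 = 0.001188 K/W
Q = ΔT/ΣR = (36.5 °C − 5.71 °C)/0.001188 = 25900 W

Q = 25.9 kW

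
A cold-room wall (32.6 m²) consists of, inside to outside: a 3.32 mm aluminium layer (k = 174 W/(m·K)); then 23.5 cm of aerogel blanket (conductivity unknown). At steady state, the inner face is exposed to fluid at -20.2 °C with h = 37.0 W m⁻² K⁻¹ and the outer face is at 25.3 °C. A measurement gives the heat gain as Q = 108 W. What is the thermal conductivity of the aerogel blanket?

k = 0.0171 W/m·K

ΣR = ΔT/Q = |-20.2 − 25.3|/108 = 0.4213 K/W
Known resistances:
  R_conv,in = 1/(hA) = 1/(37.0·32.6) = 8.290×10^-4 K/W
  R_aluminium = L/(kA) = 0.00332/(174·32.6) = 5.853×10^-7 K/W
R_aerogel blanket = ΣR − ΣR_known = 0.4213 − 8.296×10^-4 = 0.4205 K/W
L/(kA) = 0.4205 ⇒ k = 0.235/(0.4205·32.6) = 0.0171 W/m·K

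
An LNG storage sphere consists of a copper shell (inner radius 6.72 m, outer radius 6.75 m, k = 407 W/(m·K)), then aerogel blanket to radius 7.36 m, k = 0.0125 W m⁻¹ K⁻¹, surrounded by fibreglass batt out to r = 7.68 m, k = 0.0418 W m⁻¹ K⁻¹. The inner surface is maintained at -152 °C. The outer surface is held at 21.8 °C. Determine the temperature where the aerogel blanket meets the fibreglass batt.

T = 0.7 °C

Treat each layer as a resistance in series:
  R_copper = (1/6.72 − 1/6.75)/(4πk) = 6.614×10^-4/(4π·407) = 1.293×10^-7 K/W
  R_aerogel blanket = (1/6.75 − 1/7.36)/(4πk) = 0.01228/(4π·0.0125) = 0.07817 K/W
  R_fibreglass batt = (1/7.36 − 1/7.68)/(4πk) = 0.005661/(4π·0.0418) = 0.01078 K/W
ΣR = 1.293×10^-7 + 0.07817 + 0.01078 = 0.08895 K/W
Q = ΔT/ΣR = (-152 °C − 21.8 °C)/0.08895 = -1954 W
From the inner boundary to the aerogel blanket/fibreglass batt interface, ΣR_partial = 0.07817 K/W.
T_interface = T_in − Q·ΣR_partial = -152 °C − (-1954)(0.07817) = 0.7 °C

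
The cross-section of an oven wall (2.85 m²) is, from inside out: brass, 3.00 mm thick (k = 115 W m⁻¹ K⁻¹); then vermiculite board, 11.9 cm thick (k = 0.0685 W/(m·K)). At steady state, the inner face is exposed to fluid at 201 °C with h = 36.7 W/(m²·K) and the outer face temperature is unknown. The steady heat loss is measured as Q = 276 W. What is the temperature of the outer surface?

Series resistances:
  R_conv,in = 1/(hA) = 1/(36.7·2.85) = 0.009561 K/W
  R_brass = L/(kA) = 0.00300/(115·2.85) = 9.153×10^-6 K/W
  R_vermiculite board = L/(kA) = 0.119/(0.0685·2.85) = 0.6096 K/W
ΣR = 0.6191 K/W
ΔT = Q·ΣR = 276 × 0.6191 = 170.9 K
Heat flows outward, so T_out = T_in − ΔT = 201 − 170.9 = 30.1 °C

T_out = 30.1 °C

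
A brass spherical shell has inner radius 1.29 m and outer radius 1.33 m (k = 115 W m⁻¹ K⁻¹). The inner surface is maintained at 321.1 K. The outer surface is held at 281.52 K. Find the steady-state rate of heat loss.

Q = 4πk·ΔT/(1/r₁ − 1/r₂) = 4π × 115 × 39.58 / (1/1.29 − 1/1.33) = 2.45×10^6 W

Q = 2.45×10^6 W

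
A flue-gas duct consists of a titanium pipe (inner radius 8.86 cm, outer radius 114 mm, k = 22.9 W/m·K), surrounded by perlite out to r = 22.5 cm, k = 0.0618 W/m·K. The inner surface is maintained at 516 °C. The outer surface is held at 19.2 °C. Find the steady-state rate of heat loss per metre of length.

Q' = 283 W/m

Series thermal resistances, inner to outer:
  R'_titanium = ln(0.114/0.0886)/(2πk) = 0.2521/(2π·22.9) = 0.001752 m·K/W
  R'_perlite = ln(0.225/0.114)/(2πk) = 0.6799/(2π·0.0618) = 1.751 m·K/W
ΣR = 0.001752 + 1.751 = 1.753 m·K/W
Q' = ΔT/ΣR = (516 °C − 19.2 °C)/1.753 = 283 W/m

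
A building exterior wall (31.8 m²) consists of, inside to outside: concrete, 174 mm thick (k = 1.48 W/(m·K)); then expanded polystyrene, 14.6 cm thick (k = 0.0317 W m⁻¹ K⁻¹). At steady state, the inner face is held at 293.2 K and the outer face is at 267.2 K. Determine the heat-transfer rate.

Resistance network (inner→outer):
  R_concrete = L/(kA) = 0.174/(1.48·31.8) = 0.003697 K/W
  R_expanded polystyrene = L/(kA) = 0.146/(0.0317·31.8) = 0.1448 K/W
ΣR = 0.003697 + 0.1448 = 0.1485 K/W
Q = ΔT/ΣR = (293.2 K − 267.2 K)/0.1485 = 175 W

Q = 175 W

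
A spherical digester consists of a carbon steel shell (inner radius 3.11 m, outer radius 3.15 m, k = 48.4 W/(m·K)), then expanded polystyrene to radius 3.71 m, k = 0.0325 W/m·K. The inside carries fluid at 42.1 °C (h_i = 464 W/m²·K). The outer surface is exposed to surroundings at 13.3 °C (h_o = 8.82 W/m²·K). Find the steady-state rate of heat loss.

Series thermal resistances, inner to outer:
  R_conv,in = 1/(4πr²h) = 1/(4π·3.11²·464) = 1.773×10^-5 K/W
  R_carbon steel = (1/3.11 − 1/3.15)/(4πk) = 0.004083/(4π·48.4) = 6.713×10^-6 K/W
  R_expanded polystyrene = (1/3.15 − 1/3.71)/(4πk) = 0.04792/(4π·0.0325) = 0.1173 K/W
  R_conv,out = 1/(4πr²h) = 1/(4π·3.71²·8.82) = 6.555×10^-4 K/W
ΣR = 1.773×10^-5 + 6.713×10^-6 + 0.1173 + 6.555×10^-4 = 0.1180 K/W
Q = ΔT/ΣR = (42.1 °C − 13.3 °C)/0.1180 = 244 W

Q = 244 W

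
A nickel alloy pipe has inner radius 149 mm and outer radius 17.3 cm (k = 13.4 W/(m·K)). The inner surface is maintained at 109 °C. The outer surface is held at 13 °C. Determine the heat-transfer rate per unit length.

Q' = 2πk·ΔT/ln(r₂/r₁) = 2π × 13.4 × 96 / ln(0.173/0.149) = 54100 W/m

Q' = 54.1 kW/m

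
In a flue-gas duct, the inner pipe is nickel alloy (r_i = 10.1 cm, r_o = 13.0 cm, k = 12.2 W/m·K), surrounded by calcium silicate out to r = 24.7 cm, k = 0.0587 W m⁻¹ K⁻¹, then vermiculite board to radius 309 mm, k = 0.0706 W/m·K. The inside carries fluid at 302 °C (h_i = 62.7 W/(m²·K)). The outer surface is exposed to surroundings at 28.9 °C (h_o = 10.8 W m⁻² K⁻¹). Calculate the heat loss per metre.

Q' = 118 W/m

Treat each layer as a resistance in series:
  R'_conv,in = 1/(2πr h) = 1/(2π·0.101·62.7) = 0.02513 m·K/W
  R'_nickel alloy = ln(0.130/0.101)/(2πk) = 0.2524/(2π·12.2) = 0.003293 m·K/W
  R'_calcium silicate = ln(0.247/0.130)/(2πk) = 0.6419/(2π·0.0587) = 1.740 m·K/W
  R'_vermiculite board = ln(0.309/0.247)/(2πk) = 0.2240/(2π·0.0706) = 0.5049 m·K/W
  R'_conv,out = 1/(2πr h) = 1/(2π·0.309·10.8) = 0.04769 m·K/W
ΣR = 0.02513 + 0.003293 + 1.740 + 0.5049 + 0.04769 = 2.321 m·K/W
Q' = ΔT/ΣR = (302 °C − 28.9 °C)/2.321 = 118 W/m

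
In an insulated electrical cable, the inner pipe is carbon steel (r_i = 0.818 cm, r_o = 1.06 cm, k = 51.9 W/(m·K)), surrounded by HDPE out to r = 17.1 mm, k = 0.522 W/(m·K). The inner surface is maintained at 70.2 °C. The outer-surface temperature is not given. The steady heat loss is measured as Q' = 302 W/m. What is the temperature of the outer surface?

Sum the resistances:
  R'_carbon steel = ln(0.0106/0.00818)/(2πk) = 0.2592/(2π·51.9) = 7.947×10^-4 m·K/W
  R'_HDPE = ln(0.0171/0.0106)/(2πk) = 0.4782/(2π·0.522) = 0.1458 m·K/W
ΣR = 0.1466 m·K/W
ΔT = Q'·ΣR = 302 × 0.1466 = 44.27 K
Heat flows outward, so T_out = T_in − ΔT = 70.2 − 44.27 = 25.9 °C

T_out = 25.9 °C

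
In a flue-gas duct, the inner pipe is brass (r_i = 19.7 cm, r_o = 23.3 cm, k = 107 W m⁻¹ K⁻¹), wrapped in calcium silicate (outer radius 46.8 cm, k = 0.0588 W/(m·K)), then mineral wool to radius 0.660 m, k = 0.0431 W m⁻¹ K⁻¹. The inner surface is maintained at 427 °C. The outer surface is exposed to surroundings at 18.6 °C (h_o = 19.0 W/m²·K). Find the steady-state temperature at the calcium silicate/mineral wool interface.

Resistance network (inner→outer):
  R'_brass = ln(0.233/0.197)/(2πk) = 0.1678/(2π·107) = 2.496×10^-4 m·K/W
  R'_calcium silicate = ln(0.468/0.233)/(2πk) = 0.6974/(2π·0.0588) = 1.888 m·K/W
  R'_mineral wool = ln(0.660/0.468)/(2πk) = 0.3438/(2π·0.0431) = 1.269 m·K/W
  R'_conv,out = 1/(2πr h) = 1/(2π·0.660·19.0) = 0.01269 m·K/W
ΣR = 2.496×10^-4 + 1.888 + 1.269 + 0.01269 = 3.170 m·K/W
Q' = ΔT/ΣR = (427 °C − 18.6 °C)/3.170 = 128.8 W/m
From the inner boundary to the calcium silicate/mineral wool interface, ΣR_partial = 1.888 m·K/W.
T_interface = T_in − Q'·ΣR_partial = 427 °C − (128.8)(1.888) = 184 °C

T = 184 °C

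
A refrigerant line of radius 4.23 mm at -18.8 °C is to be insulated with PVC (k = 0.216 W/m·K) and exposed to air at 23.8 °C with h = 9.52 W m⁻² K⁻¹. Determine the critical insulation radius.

r_cr = 2.27 cm

For a cylinder, r_cr = k_ins/h = 0.216/9.52 = 0.0227 m = 2.27 cm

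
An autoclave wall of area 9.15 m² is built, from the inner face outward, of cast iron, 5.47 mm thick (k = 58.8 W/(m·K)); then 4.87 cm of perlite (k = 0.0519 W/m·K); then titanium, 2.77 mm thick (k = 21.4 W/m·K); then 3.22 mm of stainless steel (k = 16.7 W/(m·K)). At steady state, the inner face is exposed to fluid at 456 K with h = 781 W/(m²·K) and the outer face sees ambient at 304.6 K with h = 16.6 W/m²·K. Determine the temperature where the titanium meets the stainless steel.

T = 313.7 K

Series thermal resistances, inner to outer:
  R_conv,in = 1/(hA) = 1/(781·9.15) = 1.399×10^-4 K/W
  R_cast iron = L/(kA) = 0.00547/(58.8·9.15) = 1.017×10^-5 K/W
  R_perlite = L/(kA) = 0.0487/(0.0519·9.15) = 0.1026 K/W
  R_titanium = L/(kA) = 0.00277/(21.4·9.15) = 1.415×10^-5 K/W
  R_stainless steel = L/(kA) = 0.00322/(16.7·9.15) = 2.107×10^-5 K/W
  R_conv,out = 1/(hA) = 1/(16.6·9.15) = 0.006584 K/W
ΣR = 1.399×10^-4 + 1.017×10^-5 + 0.1026 + 1.415×10^-5 + 2.107×10^-5 + 0.006584 = 0.1094 K/W
Q = ΔT/ΣR = (456 K − 304.6 K)/0.1094 = 1384 W
From the inner boundary to the titanium/stainless steel interface, ΣR_partial = 0.1028 K/W.
T_interface = T_in − Q·ΣR_partial = 456 K − (1384)(0.1028) = 313.7 K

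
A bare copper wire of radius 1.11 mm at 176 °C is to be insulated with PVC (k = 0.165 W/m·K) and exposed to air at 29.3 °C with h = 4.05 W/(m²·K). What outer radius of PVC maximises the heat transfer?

r_cr = 4.07 cm

For a cylinder, r_cr = k_ins/h = 0.165/4.05 = 0.0407 m = 4.07 cm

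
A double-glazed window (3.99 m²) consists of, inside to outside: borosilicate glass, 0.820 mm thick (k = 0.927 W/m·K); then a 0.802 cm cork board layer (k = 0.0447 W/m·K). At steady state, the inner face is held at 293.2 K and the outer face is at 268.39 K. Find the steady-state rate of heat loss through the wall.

Q = 549 W

Series thermal resistances, inner to outer:
  R_borosilicate glass = L/(kA) = 8.20×10^-4/(0.927·3.99) = 2.217×10^-4 K/W
  R_cork board = L/(kA) = 0.00802/(0.0447·3.99) = 0.04497 K/W
ΣR = 2.217×10^-4 + 0.04497 = 0.04519 K/W
Q = ΔT/ΣR = (293.2 K − 268.39 K)/0.04519 = 549 W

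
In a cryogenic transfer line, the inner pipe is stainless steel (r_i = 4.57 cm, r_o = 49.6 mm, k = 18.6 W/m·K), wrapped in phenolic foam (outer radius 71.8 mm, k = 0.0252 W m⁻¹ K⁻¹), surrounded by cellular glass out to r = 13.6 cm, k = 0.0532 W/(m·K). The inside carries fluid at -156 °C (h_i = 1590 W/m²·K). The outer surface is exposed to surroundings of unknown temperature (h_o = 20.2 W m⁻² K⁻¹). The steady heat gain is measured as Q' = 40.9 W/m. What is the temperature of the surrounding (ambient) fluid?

T_out = 20.2 °C

Sum the resistances:
  R'_conv,in = 1/(2πr h) = 1/(2π·0.0457·1590) = 0.002190 m·K/W
  R'_stainless steel = ln(0.0496/0.0457)/(2πk) = 0.08189/(2π·18.6) = 7.007×10^-4 m·K/W
  R'_phenolic foam = ln(0.0718/0.0496)/(2πk) = 0.3699/(2π·0.0252) = 2.336 m·K/W
  R'_cellular glass = ln(0.136/0.0718)/(2πk) = 0.6388/(2π·0.0532) = 1.911 m·K/W
  R'_conv,out = 1/(2πr h) = 1/(2π·0.136·20.2) = 0.05793 m·K/W
ΣR = 4.308 m·K/W
ΔT = Q'·ΣR = 40.9 × 4.308 = 176.2 K
Heat flows inward, so T_out = T_in + ΔT = -156 + 176.2 = 20.2 °C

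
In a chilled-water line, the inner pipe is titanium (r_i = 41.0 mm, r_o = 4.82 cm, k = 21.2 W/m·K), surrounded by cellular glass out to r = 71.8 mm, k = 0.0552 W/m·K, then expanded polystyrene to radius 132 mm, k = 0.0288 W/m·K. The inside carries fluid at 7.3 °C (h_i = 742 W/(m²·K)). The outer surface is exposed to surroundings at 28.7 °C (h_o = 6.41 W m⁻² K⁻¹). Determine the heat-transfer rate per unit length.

Series thermal resistances, inner to outer:
  R'_conv,in = 1/(2πr h) = 1/(2π·0.0410·742) = 0.005232 m·K/W
  R'_titanium = ln(0.0482/0.0410)/(2πk) = 0.1618/(2π·21.2) = 0.001215 m·K/W
  R'_cellular glass = ln(0.0718/0.0482)/(2πk) = 0.3985/(2π·0.0552) = 1.149 m·K/W
  R'_expanded polystyrene = ln(0.132/0.0718)/(2πk) = 0.6089/(2π·0.0288) = 3.365 m·K/W
  R'_conv,out = 1/(2πr h) = 1/(2π·0.132·6.41) = 0.1881 m·K/W
ΣR = 0.005232 + 0.001215 + 1.149 + 3.365 + 0.1881 = 4.709 m·K/W
Q' = ΔT/ΣR = (7.3 °C − 28.7 °C)/4.709 = -4.54 W/m
(Negative Q' ⇒ heat flows inward; heat gain = 4.54 W/m.)

Q' = 4.54 W/m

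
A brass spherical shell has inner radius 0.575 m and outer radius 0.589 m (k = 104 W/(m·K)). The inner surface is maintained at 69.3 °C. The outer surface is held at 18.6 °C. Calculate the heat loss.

Q = 1.60×10^6 W

Q = 4πk·ΔT/(1/r₁ − 1/r₂) = 4π × 104 × 50.7 / (1/0.575 − 1/0.589) = 1.60×10^6 W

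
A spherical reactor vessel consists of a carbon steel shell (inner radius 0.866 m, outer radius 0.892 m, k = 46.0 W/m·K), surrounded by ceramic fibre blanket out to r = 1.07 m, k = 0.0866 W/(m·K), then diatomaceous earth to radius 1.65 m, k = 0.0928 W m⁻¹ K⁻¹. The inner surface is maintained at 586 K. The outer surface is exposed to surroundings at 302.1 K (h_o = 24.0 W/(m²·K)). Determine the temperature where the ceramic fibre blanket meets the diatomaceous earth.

Treat each layer as a resistance in series:
  R_carbon steel = (1/0.866 − 1/0.892)/(4πk) = 0.03366/(4π·46.0) = 5.823×10^-5 K/W
  R_ceramic fibre blanket = (1/0.892 − 1/1.07)/(4πk) = 0.1865/(4π·0.0866) = 0.1714 K/W
  R_diatomaceous earth = (1/1.07 − 1/1.65)/(4πk) = 0.3285/(4π·0.0928) = 0.2817 K/W
  R_conv,out = 1/(4πr²h) = 1/(4π·1.65²·24.0) = 0.001218 K/W
ΣR = 5.823×10^-5 + 0.1714 + 0.2817 + 0.001218 = 0.4544 K/W
Q = ΔT/ΣR = (586 K − 302.1 K)/0.4544 = 624.8 W
From the inner boundary to the ceramic fibre blanket/diatomaceous earth interface, ΣR_partial = 0.1715 K/W.
T_interface = T_in − Q·ΣR_partial = 586 K − (624.8)(0.1715) = 479 K

T = 479 K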